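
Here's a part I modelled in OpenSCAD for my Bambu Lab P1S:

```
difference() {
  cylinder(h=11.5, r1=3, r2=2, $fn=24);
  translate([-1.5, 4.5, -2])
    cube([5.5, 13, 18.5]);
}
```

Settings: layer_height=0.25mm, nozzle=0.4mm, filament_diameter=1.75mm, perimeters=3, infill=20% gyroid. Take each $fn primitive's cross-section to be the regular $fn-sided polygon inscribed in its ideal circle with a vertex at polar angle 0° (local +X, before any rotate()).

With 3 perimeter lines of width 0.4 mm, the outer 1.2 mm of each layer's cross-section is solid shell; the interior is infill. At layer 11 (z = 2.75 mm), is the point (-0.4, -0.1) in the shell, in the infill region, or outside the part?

At z = 2.75 mm: the cone: at t=0.239 of its height the radius interpolates to r₁+(r₂−r₁)t = 2.761, giving a regular 24-gon of that circumradius; the 5.5×13 cube at (-1.5, 4.5) contributes its full rectangle; After the difference (first − rest): starting from the cone, the 5.5×13 cube at (-1.5, 4.5) misses the remaining region (no effect) — 1 connected region. Overall, the cross-section is a single solid region. The nearest boundary edge runs (-2.67, -0.71)→(-2.76, 0.00); distance from the point to it = 2.33 mm. The point is inside the cross-section and 2.33 mm from the nearest boundary — more than the 1.2 mm shell width (3 × 0.4), so it's in the infill interior.

infill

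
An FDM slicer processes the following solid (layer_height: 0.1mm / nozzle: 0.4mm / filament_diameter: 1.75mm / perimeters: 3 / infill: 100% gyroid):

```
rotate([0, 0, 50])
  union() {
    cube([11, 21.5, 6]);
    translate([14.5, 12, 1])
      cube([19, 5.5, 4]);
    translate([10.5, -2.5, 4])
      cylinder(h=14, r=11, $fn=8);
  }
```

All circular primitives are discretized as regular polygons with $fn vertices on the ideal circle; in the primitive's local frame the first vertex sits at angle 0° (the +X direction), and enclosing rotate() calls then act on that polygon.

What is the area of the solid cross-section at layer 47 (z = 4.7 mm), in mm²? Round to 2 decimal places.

619.69 mm²

At z = 4.7 mm: the cube (footprint 11×21.5) is included at this height (area 236.50 mm²); the cube at (14.5, 12) (footprint 19×5.5) is included at this height (area 104.50 mm²); the r=11 cylinder at (10.5, -2.5) gives a regular 8-gon of circumradius 11 (constant along its height) (area = (8/2)·11.000²·sin(360°/8) = 342.24 mm²); Combining (union): the regions partially overlap — summed areas 683.24 mm² minus the doubly-counted overlap 63.55 mm² gives 619.69 mm² — area = 619.69 mm²; (rotated 50° about Z; rotation is an isometry so areas/perimeters/island counts are preserved). Overall, the cross-section has 2 separate islands. Net area = 619.69 mm².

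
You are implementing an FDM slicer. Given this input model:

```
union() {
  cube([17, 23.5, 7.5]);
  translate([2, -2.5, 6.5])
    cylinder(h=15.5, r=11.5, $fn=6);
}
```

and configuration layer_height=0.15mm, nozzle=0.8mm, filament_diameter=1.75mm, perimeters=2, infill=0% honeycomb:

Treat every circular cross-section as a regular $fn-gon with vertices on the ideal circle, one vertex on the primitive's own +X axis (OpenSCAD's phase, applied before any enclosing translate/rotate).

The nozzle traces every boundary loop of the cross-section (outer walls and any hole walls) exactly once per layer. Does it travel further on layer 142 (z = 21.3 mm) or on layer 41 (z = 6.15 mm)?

layer 41 (z = 6.15 mm)

Layer 142 (z = 21.3): the cube is not intersected at this z (z outside [0, 7.5]); the r=11.5 cylinder at (2, -2.5) contributes a regular 6-gon of circumradius 11.5 (perimeter = 2·6·11.500·sin(180°/6) = 69.00 mm); Merging all regions: only the r=11.5 cylinder at (2, -2.5) is present, so the union is just that shape — boundary = 69.00 mm. So its perimeter = 69.00 mm. Layer 41 (z = 6.15): the cube is present — its section is the full 17×23.5 rectangle (perimeter 81.00 mm); the cylinder at (2, -2.5) does not reach this height (z outside [6.5, 22]); Combining (union): only the 17×23.5 cube is present, so the union is just that shape — boundary = 81.00 mm. So its perimeter = 81.00 mm. Layer 41 is larger (81.00 vs 69.00 mm).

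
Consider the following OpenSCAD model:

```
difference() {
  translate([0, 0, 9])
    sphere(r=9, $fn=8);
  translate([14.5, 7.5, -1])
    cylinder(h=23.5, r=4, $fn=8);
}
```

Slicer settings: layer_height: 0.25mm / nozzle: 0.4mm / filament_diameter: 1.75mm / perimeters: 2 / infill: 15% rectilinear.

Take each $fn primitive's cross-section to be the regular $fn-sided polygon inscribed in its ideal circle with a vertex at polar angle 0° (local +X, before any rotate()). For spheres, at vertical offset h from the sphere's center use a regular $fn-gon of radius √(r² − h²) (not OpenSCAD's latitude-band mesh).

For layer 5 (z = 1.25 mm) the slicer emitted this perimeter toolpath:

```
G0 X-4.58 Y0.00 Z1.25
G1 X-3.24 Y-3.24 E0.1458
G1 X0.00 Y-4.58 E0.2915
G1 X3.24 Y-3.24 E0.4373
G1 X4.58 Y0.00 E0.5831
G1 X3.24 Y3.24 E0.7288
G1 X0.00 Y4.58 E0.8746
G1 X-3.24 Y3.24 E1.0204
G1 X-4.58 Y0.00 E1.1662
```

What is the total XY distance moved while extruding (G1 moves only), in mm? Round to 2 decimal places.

28.05 mm

Sum the Euclidean lengths of each G1 segment: total = 28.05 mm.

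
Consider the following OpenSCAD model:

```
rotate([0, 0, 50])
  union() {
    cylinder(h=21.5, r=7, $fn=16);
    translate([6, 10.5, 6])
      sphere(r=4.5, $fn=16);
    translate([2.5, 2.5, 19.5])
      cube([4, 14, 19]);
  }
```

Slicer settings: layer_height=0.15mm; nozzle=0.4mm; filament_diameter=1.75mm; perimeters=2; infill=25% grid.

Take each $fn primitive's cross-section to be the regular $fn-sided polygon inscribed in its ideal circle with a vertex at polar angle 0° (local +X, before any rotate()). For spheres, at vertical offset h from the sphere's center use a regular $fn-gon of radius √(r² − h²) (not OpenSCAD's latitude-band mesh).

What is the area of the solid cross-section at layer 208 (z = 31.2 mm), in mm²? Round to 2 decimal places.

56.00 mm²

At z = 31.2 mm: the cylinder is absent (z outside [0, 21.5]); the sphere at (6, 10.5) does not reach this height (|z−center|=25.200 > r=4.5); the cube at (2.5, 2.5) (footprint 4×14) is included at this height (area 56.00 mm²); Merging all regions: only the 4×14 cube at (2.5, 2.5) is present, so the union is just that shape — area = 56.00 mm²; (rotated 50° about Z; rotation is an isometry so areas/perimeters/island counts are preserved). Overall, the cross-section is a single solid region. Net area = 56.00 mm².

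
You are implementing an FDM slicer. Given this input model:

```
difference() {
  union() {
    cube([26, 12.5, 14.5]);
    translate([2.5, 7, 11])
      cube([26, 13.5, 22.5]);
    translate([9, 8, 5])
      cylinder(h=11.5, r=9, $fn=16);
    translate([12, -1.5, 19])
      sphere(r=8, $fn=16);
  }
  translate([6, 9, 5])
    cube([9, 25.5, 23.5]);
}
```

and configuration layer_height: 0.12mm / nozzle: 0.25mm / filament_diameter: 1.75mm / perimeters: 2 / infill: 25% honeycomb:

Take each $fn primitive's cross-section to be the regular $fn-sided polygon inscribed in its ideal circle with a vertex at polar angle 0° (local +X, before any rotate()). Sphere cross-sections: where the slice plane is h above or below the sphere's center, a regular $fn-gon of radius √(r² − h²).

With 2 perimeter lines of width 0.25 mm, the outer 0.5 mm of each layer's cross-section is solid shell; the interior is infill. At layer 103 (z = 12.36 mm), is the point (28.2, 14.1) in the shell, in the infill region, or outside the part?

shell

At z = 12.36 mm: the cube is present — its section is the full 26×12.5 rectangle; the 26×13.5 cube at (2.5, 7) contributes its full rectangle; the r=9 cylinder at (9, 8) contributes a regular 16-gon of circumradius 9; the r=8 sphere at (12, -1.5) contributes a regular 16-gon of circumradius √(8²−6.64²) = 4.462; Combining (union): the regions partially overlap (shared area 392.59 mm²), so overlapping operands fuse into one piece — 1 connected region; the cube at (6, 9) (footprint 9×25.5) is included at this height; Taking the first minus the rest: starting from that combined region, the 9×25.5 cube at (6, 9) partially overlaps it — only the 103.50 mm² overlap (of its 229.50 mm²) is removed, clipping the outline — 1 connected region. Overall, the cross-section is a single solid region. The nearest boundary edge runs (28.50, 20.50)→(28.50, 7.00); distance from the point to it = 0.30 mm. The point is inside the cross-section, 0.30 mm from the nearest boundary — within the 0.5 mm shell band (2 × 0.25).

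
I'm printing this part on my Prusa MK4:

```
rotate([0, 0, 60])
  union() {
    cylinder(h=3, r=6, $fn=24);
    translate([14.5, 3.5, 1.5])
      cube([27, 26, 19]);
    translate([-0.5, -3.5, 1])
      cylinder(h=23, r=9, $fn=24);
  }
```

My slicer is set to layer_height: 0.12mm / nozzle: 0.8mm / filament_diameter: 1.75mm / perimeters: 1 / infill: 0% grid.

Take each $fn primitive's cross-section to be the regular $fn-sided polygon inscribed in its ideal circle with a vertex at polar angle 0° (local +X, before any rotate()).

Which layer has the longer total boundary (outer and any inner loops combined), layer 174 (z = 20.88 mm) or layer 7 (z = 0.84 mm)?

Layer 174 (z = 20.88): the cylinder is not intersected at this z (z outside [0, 3]); the cube at (14.5, 3.5) does not reach this height (z outside [1.5, 20.5]); the r=9 cylinder at (-0.5, -3.5) gives a regular 24-gon of circumradius 9 (constant along its height) (perimeter = 2·24·9.000·sin(180°/24) = 56.39 mm); Merging all regions: only the r=9 cylinder at (-0.5, -3.5) is present, so the union is just that shape — boundary = 56.39 mm; (rotated 60° about Z; rotation is an isometry so areas/perimeters/island counts are preserved). So its perimeter = 56.39 mm. Layer 7 (z = 0.84): the r=6 cylinder contributes a regular 24-gon of circumradius 6 (perimeter = 2·24·6.000·sin(180°/24) = 37.59 mm); the cube at (14.5, 3.5) does not reach this height (z outside [1.5, 20.5]); the cylinder at (-0.5, -3.5) is absent (z outside [1, 24]); Merging all regions: only the r=6 cylinder is present, so the union is just that shape — boundary = 37.59 mm; (whole slice rotated 60° about Z — lengths, areas and connectivity unchanged). So its perimeter = 37.59 mm. Layer 174 is larger (56.39 vs 37.59 mm).

layer 174 (z = 20.88 mm)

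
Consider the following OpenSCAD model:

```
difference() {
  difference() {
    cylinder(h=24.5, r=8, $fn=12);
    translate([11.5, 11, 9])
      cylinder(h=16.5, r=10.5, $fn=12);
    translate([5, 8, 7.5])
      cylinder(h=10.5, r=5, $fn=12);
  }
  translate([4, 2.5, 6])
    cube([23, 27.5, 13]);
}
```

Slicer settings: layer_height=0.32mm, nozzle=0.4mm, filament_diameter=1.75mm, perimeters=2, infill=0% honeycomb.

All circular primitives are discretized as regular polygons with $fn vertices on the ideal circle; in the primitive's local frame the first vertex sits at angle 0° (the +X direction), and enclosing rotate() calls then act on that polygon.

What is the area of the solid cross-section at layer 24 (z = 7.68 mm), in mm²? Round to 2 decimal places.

At z = 7.68 mm: the cylinder: section is a regular 12-gon, circumradius r=8 (area = (12/2)·8.000²·sin(360°/12) = 192.00 mm²); the cylinder at (11.5, 11) is absent (z outside [9, 25.5]); the cylinder at (5, 8): section is a regular 12-gon, circumradius r=5 (area = (12/2)·5.000²·sin(360°/12) = 75.00 mm²); Subtracting the remaining from the first: starting from the r=8 cylinder (192.00 mm²), the r=5 cylinder at (5, 8) partially overlaps it — only the 18.35 mm² overlap (of its 75.00 mm²) is removed, clipping the outline — area = 173.65 mm²; the cube at (4, 2.5) is present — its section is the full 23×27.5 rectangle (area 632.50 mm²); After the difference (first − rest): starting from that combined region (173.65 mm²), the 23×27.5 cube at (4, 2.5) partially overlaps it — only the 2.37 mm² overlap (of its 632.50 mm²) is removed, clipping the outline — area = 171.28 mm². Overall, the cross-section is a single solid region. Net area = 171.28 mm².

171.28 mm²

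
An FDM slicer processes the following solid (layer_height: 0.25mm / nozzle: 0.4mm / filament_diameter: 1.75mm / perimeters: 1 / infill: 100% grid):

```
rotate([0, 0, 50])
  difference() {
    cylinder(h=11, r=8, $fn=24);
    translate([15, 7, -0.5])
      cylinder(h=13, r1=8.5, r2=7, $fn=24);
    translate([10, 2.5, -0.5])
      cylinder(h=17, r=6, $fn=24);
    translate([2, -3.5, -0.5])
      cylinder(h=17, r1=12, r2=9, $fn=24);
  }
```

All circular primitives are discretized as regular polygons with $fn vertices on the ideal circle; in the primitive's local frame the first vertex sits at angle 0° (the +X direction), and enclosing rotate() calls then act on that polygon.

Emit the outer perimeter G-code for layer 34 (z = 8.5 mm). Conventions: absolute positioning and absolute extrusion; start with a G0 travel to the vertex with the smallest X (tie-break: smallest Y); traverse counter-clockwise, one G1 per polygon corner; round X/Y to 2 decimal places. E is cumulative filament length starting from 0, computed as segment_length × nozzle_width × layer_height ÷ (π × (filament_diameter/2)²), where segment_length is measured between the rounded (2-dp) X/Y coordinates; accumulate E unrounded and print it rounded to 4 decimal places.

G0 X-7.97 Y-0.70 Z8.50
G1 X-7.52 Y-2.74 E0.0869
G1 X-6.55 Y-4.59 E0.1737
G1 X-5.14 Y-6.13 E0.2605
G1 X-4.71 Y-6.40 E0.2816
G1 X-5.82 Y-4.28 E0.3811
G1 X-6.41 Y-1.63 E0.4940
G1 X-6.29 Y1.09 E0.6072
G1 X-5.47 Y3.68 E0.7201
G1 X-4.01 Y5.97 E0.8330
G1 X-2.19 Y7.64 E0.9357
G1 X-2.74 Y7.52 E0.9591
G1 X-4.59 Y6.55 E1.0460
G1 X-6.13 Y5.14 E1.1328
G1 X-7.25 Y3.38 E1.2195
G1 X-7.88 Y1.39 E1.3063
G1 X-7.97 Y-0.70 E1.3933

At z = 8.5 mm: the cylinder: section is a regular 24-gon, circumradius r=8; the cone at (15, 7) contributes a regular 24-gon of circumradius 7.462 (interpolated between r1=8.5 and r2=7 at t=0.692); the cylinder at (10, 2.5): section is a regular 24-gon, circumradius r=6; the cone at (2, -3.5): at t=0.529 of its height the radius interpolates to r₁+(r₂−r₁)t = 10.412, giving a regular 24-gon of that circumradius; Taking the first minus the rest: starting from the r=8 cylinder, the cone at (15, 7) misses the remaining region (no effect); the r=6 cylinder at (10, 2.5) partially overlaps it — only the 22.87 mm² overlap (of its 111.81 mm²) is removed, clipping the outline; the cone at (2, -3.5) partially overlaps it — only the 157.85 mm² overlap (of its 336.69 mm²) is removed, clipping the outline — 1 connected region; (whole slice rotated 50° about Z — lengths, areas and connectivity unchanged). The outline is a single polygon with 16 vertices. Extrusion per mm of travel: 0.4 × 0.25 / (π × 0.875²) = 0.041575. Accumulating E over each segment gives final E = 1.3933.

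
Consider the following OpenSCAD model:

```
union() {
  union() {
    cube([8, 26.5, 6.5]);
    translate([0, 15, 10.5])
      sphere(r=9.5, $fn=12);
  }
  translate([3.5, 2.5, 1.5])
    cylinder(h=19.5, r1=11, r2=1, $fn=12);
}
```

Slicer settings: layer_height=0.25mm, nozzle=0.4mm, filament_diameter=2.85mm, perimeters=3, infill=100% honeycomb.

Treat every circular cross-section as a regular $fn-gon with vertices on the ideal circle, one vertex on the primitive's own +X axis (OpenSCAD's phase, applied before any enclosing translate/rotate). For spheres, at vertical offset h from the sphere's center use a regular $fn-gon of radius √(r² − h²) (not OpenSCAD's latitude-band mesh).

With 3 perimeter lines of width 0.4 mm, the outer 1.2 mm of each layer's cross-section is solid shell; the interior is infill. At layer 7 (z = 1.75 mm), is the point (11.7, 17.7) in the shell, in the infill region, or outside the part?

At z = 1.75 mm: the cube is present — its section is the full 8×26.5 rectangle; the r=9.5 sphere at (0, 15) contributes a regular 12-gon of circumradius √(9.5²−8.75²) = 3.700; Combining (union): the regions partially overlap (shared area 20.53 mm²), so overlapping operands fuse into one piece — 1 connected region; the cone at (3.5, 2.5) (r1=11→r2=1) has section circumradius 10.872 here — a regular 12-gon; Taking the union: the regions partially overlap (shared area 103.81 mm²), so overlapping operands fuse into one piece — 1 connected region. Overall, the cross-section is a single solid region. The nearest boundary edge runs (8.00, 26.50)→(8.00, 12.17); distance from the point to it = 3.70 mm. The point is not inside any of the regions above, so it lies outside the cross-section (3.70 mm from the nearest boundary).

outside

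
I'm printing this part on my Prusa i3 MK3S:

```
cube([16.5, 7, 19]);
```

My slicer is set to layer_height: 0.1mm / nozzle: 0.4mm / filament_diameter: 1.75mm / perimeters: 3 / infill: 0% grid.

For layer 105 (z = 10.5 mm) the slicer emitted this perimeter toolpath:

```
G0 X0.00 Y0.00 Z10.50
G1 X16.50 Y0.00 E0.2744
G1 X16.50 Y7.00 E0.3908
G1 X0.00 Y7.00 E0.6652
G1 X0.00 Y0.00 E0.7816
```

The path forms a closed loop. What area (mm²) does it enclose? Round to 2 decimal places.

115.50 mm²

Apply the shoelace formula to the sequence of (X, Y) vertices; enclosed area = 115.50 mm².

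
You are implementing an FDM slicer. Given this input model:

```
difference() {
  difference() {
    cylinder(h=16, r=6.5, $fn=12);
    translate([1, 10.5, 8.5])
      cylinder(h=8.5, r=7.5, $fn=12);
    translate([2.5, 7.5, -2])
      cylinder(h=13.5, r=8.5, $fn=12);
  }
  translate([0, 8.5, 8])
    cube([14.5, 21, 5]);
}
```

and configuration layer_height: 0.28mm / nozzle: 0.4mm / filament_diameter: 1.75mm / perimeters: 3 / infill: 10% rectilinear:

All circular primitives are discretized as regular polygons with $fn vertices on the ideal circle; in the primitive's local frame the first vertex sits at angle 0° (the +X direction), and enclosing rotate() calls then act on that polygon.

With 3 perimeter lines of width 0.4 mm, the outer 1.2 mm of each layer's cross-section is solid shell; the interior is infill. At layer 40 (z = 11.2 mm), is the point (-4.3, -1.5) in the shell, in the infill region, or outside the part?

infill

At z = 11.2 mm: the cylinder: section is a regular 12-gon, circumradius r=6.5; the r=7.5 cylinder at (1, 10.5) contributes a regular 12-gon of circumradius 7.5; the cylinder at (2.5, 7.5): section is a regular 12-gon, circumradius r=8.5; Taking the first minus the rest: starting from the r=6.5 cylinder, the r=7.5 cylinder at (1, 10.5) partially overlaps it — only the 18.66 mm² overlap (of its 168.75 mm²) is removed, clipping the outline; the r=8.5 cylinder at (2.5, 7.5) partially overlaps it — only the 38.98 mm² overlap (of its 216.75 mm²) is removed, clipping the outline — 1 connected region; the cube at (0, 8.5) (footprint 14.5×21) is included at this height; Subtracting the remaining from the first: starting from the result so far, the 14.5×21 cube at (0, 8.5) misses the remaining region (no effect) — 1 connected region. Overall, the cross-section is a single solid region. The nearest boundary edge runs (-5.63, -3.25)→(-6.50, 0.00); distance from the point to it = 1.74 mm. The point is inside the cross-section and 1.74 mm from the nearest boundary — more than the 1.2 mm shell width (3 × 0.4), so it's in the infill interior.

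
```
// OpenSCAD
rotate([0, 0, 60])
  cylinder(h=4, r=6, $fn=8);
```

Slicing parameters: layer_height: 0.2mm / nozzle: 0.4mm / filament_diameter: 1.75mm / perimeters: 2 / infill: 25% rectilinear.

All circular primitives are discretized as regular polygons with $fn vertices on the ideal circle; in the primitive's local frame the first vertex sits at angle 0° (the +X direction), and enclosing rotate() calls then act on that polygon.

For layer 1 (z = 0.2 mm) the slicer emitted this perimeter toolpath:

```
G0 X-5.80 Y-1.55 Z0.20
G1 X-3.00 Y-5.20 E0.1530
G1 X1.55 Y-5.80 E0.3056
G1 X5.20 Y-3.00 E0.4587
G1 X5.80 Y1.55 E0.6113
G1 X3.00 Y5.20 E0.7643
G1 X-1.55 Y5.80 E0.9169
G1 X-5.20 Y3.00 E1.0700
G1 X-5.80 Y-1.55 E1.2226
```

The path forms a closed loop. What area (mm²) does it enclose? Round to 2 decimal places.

101.94 mm²

Apply the shoelace formula to the sequence of (X, Y) vertices; enclosed area = 101.94 mm².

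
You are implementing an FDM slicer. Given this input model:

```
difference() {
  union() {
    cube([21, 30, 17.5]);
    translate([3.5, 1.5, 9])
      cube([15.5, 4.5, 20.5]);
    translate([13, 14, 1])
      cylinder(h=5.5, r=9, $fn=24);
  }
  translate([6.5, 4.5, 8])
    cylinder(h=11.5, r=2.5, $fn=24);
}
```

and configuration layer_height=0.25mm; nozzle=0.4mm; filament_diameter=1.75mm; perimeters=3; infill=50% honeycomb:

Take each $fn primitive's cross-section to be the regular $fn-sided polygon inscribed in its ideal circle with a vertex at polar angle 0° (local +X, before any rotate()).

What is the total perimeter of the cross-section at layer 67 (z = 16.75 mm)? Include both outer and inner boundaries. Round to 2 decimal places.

117.66 mm

At z = 16.75 mm: the cube (footprint 21×30) is included at this height (perimeter 102.00 mm); the cube at (3.5, 1.5) is present — its section is the full 15.5×4.5 rectangle (perimeter 40.00 mm); the cylinder at (13, 14) does not reach this height (z outside [1, 6.5]); Merging all regions: the 15.5×4.5 cube at (3.5, 1.5) lies entirely inside the 21×30 cube, so the union is just the 21×30 cube — boundary = 102.00 mm; the cylinder at (6.5, 4.5): section is a regular 24-gon, circumradius r=2.5 (perimeter = 2·24·2.500·sin(180°/24) = 15.66 mm); Subtracting the remaining from the first: starting from that combined region, the r=2.5 cylinder at (6.5, 4.5) lies wholly inside it (removes its full 19.41 mm² and its 15.66 mm outline becomes a hole wall) — boundary (outer + 1 inner loop) = 117.66 mm. Overall, the cross-section is one region with 1 hole. Total boundary length (outer + inner) = 117.66 mm.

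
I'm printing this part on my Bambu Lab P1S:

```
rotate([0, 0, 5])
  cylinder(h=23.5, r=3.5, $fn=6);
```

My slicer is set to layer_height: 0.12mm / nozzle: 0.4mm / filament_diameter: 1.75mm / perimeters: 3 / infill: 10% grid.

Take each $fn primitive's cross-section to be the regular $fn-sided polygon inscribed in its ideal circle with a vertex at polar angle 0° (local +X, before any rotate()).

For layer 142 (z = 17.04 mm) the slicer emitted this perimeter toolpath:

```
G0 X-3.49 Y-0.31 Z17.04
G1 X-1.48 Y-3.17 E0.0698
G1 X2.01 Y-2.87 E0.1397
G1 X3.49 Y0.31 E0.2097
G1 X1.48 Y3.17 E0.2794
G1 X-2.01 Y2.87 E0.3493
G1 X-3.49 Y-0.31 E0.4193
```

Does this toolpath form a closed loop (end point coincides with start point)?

yes

Start point (G0): (-3.49, -0.31). End point (last G1): the path returns to the start — closed.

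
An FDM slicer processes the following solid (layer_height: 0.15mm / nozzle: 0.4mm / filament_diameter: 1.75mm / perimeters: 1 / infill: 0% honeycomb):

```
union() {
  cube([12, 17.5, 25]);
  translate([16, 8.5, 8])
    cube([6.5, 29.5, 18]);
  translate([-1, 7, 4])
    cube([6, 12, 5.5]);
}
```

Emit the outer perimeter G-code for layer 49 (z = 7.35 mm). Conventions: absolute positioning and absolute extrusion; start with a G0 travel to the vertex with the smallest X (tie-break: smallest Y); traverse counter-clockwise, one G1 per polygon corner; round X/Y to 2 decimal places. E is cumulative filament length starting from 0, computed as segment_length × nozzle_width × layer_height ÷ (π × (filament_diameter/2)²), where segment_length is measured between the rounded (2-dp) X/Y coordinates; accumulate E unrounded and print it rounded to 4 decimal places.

G0 X-1.00 Y7.00 Z7.35
G1 X0.00 Y7.00 E0.0249
G1 X0.00 Y0.00 E0.1996
G1 X12.00 Y0.00 E0.4989
G1 X12.00 Y17.50 E0.9354
G1 X5.00 Y17.50 E1.1101
G1 X5.00 Y19.00 E1.1475
G1 X-1.00 Y19.00 E1.2971
G1 X-1.00 Y7.00 E1.5965

At z = 7.35 mm: the cube is present — its section is the full 12×17.5 rectangle; the cube at (16, 8.5) is absent (z outside [8, 26]); the cube at (-1, 7) is present — its section is the full 6×12 rectangle; Taking the union: the regions partially overlap (shared area 52.50 mm²), so overlapping operands fuse into one piece — 1 connected region. The outline is a single polygon with 8 vertices. Extrusion per mm of travel: 0.4 × 0.15 / (π × 0.875²) = 0.024945. Accumulating E over each segment gives final E = 1.5965.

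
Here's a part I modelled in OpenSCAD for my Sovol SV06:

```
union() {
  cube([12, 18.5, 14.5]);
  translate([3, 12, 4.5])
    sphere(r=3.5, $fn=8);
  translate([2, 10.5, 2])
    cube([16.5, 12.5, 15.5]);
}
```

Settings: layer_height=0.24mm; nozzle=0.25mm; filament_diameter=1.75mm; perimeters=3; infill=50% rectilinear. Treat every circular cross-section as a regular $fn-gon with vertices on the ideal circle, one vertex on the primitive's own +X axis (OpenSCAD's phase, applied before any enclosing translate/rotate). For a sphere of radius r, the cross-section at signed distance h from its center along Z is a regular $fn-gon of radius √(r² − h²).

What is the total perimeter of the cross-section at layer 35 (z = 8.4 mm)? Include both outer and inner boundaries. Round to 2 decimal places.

At z = 8.4 mm: the cube is present — its section is the full 12×18.5 rectangle (perimeter 61.00 mm); the sphere at (3, 12) is not intersected at this z (|z−center|=3.900 > r=3.5); the 16.5×12.5 cube at (2, 10.5) contributes its full rectangle (perimeter 58.00 mm); Taking the union: the regions partially overlap (shared area 80.00 mm²), so the edge portions inside another operand are dropped and the merged outline is re-measured after clipping — boundary = 83.00 mm. Overall, the cross-section is a single solid region. Total boundary length (outer) = 83.00 mm.

83.00 mm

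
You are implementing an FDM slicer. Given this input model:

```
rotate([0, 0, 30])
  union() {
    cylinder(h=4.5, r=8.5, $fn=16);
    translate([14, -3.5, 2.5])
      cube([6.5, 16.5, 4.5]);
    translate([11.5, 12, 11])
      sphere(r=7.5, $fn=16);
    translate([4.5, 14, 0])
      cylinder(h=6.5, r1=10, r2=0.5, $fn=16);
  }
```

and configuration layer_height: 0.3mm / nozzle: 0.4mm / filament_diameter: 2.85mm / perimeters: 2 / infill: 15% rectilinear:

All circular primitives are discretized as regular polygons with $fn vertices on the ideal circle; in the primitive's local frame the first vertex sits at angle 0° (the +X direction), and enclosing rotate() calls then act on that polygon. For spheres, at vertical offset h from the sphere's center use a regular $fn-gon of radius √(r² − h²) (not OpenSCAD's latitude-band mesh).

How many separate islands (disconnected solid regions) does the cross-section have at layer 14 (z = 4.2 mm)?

At z = 4.2 mm: the r=8.5 cylinder contributes a regular 16-gon of circumradius 8.5; the cube at (14, -3.5) (footprint 6.5×16.5) is included at this height; the r=7.5 sphere at (11.5, 12) contributes a regular 16-gon of circumradius √(7.5²−6.8²) = 3.164; the cone at (4.5, 14) (r1=10→r2=0.5) has section circumradius 3.862 here — a regular 16-gon; Merging all regions: the regions partially overlap (shared area 1.36 mm²), so overlapping operands fuse into one piece — 3 connected regions; (whole slice rotated 30° about Z — lengths, areas and connectivity unchanged). Overall, the cross-section has 3 separate islands. Island count = 3.

3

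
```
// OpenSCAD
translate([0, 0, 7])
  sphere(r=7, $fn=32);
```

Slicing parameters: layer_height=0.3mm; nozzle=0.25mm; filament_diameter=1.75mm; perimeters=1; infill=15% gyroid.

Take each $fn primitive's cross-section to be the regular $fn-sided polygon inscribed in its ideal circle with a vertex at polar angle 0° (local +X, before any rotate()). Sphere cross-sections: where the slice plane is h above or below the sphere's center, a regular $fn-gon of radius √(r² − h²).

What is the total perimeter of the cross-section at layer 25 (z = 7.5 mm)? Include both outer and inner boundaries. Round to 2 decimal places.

43.80 mm

At z = 7.5 mm: the sphere: section is a regular 32-gon, circumradius = √(r²−h²) = √(7²−0.5²) = 6.982 (perimeter = 2·32·6.982·sin(180°/32) = 43.80 mm). Overall, the cross-section is a single solid region. Total boundary length (outer) = 43.80 mm.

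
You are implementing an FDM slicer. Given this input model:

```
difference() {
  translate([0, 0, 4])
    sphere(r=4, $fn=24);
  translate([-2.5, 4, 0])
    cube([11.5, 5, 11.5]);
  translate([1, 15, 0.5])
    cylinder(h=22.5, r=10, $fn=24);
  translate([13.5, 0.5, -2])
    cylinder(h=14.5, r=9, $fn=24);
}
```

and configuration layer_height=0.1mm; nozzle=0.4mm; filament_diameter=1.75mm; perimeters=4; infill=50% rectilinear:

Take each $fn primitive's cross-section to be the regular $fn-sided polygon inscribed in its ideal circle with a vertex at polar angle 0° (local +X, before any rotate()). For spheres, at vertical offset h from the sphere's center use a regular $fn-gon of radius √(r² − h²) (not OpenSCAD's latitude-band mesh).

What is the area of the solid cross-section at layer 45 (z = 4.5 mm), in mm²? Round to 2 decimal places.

48.92 mm²

At z = 4.5 mm: the sphere: section is a regular 24-gon, circumradius = √(r²−h²) = √(4²−0.5²) = 3.969 (area = (24/2)·3.969²·sin(360°/24) = 48.92 mm²); the cube at (-2.5, 4) (footprint 11.5×5) is included at this height (area 57.50 mm²); the r=10 cylinder at (1, 15) contributes a regular 24-gon of circumradius 10 (area = (24/2)·10.000²·sin(360°/24) = 310.58 mm²); the r=9 cylinder at (13.5, 0.5) contributes a regular 24-gon of circumradius 9 (area = (24/2)·9.000²·sin(360°/24) = 251.57 mm²); Subtracting the remaining from the first: starting from the r=4 sphere (48.92 mm²), the 11.5×5 cube at (-2.5, 4) misses the remaining region (no effect); the r=10 cylinder at (1, 15) misses the remaining region (no effect); the r=9 cylinder at (13.5, 0.5) misses the remaining region (no effect) — area = 48.92 mm². Overall, the cross-section is a single solid region. Net area = 48.92 mm².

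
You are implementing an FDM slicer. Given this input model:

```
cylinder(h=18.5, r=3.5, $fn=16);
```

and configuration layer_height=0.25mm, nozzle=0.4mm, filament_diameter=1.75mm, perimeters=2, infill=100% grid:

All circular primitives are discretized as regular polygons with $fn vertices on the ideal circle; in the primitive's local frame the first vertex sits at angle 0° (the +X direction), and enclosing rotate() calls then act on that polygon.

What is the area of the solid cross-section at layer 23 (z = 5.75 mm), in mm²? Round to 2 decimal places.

37.50 mm²

At z = 5.75 mm: the r=3.5 cylinder contributes a regular 16-gon of circumradius 3.5 (area = (16/2)·3.500²·sin(360°/16) = 37.50 mm²). Overall, the cross-section is a single solid region. Net area = 37.50 mm².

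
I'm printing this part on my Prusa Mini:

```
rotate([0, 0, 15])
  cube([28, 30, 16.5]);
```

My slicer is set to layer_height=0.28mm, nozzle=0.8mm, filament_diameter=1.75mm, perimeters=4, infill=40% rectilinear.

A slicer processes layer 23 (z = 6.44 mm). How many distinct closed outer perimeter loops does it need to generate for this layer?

At z = 6.44 mm: the 28×30 cube contributes its full rectangle; (whole slice rotated 15° about Z — lengths, areas and connectivity unchanged). The result has 1 disconnected region.

1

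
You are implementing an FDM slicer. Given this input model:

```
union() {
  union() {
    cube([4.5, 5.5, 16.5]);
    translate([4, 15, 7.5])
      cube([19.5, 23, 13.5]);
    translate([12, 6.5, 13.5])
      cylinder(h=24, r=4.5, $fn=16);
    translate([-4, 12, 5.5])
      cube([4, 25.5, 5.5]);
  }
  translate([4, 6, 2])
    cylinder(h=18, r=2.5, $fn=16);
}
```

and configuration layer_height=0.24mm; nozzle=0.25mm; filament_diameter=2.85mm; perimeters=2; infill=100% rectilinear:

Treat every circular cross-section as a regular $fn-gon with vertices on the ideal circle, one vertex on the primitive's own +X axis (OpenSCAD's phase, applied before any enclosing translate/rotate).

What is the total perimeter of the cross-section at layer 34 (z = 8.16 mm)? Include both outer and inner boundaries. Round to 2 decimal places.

170.90 mm

At z = 8.16 mm: the cube (footprint 4.5×5.5) is included at this height (perimeter 20.00 mm); the cube at (4, 15) (footprint 19.5×23) is included at this height (perimeter 85.00 mm); the cylinder at (12, 6.5) is absent (z outside [13.5, 37.5]); the cube at (-4, 12) (footprint 4×25.5) is included at this height (perimeter 59.00 mm); Merging all regions: the 3 present regions are separate (no shared area or edge), so areas and boundary lengths simply add and each stays a separate island — boundary = 164.00 mm; the r=2.5 cylinder at (4, 6) contributes a regular 16-gon of circumradius 2.5 (perimeter = 2·16·2.500·sin(180°/16) = 15.61 mm); Taking the union: the regions partially overlap (shared area 4.53 mm²), so the edge portions inside another operand are dropped and the merged outline is re-measured after clipping — boundary = 170.90 mm. Overall, the cross-section has 3 separate islands. Total boundary length (outer) = 170.90 mm.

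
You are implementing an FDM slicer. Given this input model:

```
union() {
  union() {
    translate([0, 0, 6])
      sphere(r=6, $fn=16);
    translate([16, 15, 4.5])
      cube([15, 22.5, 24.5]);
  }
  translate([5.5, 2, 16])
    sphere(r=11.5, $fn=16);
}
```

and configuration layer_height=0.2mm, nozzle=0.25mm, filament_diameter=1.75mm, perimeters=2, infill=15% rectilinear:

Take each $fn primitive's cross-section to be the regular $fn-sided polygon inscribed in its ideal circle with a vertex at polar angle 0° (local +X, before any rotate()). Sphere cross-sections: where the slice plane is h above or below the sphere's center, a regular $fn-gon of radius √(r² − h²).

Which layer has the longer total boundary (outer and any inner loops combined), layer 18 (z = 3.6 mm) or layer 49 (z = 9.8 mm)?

layer 49 (z = 9.8 mm)

Layer 18 (z = 3.6): the sphere: section is a regular 16-gon, circumradius = √(r²−h²) = √(6²−2.4²) = 5.499 (perimeter = 2·16·5.499·sin(180°/16) = 34.33 mm); the cube at (16, 15) does not reach this height (z outside [4.5, 29]); Taking the union: only the r=6 sphere is present, so the union is just that shape — boundary = 34.33 mm; the sphere at (5.5, 2) is not intersected at this z (|z−center|=12.400 > r=11.5); Taking the union: only that combined region is present, so the union is just that shape — boundary = 34.33 mm. So its perimeter = 34.33 mm. Layer 49 (z = 9.8): the sphere: section is a regular 16-gon, circumradius = √(r²−h²) = √(6²−3.8²) = 4.643 (perimeter = 2·16·4.643·sin(180°/16) = 28.99 mm); the 15×22.5 cube at (16, 15) contributes its full rectangle (perimeter 75.00 mm); Merging all regions: the 2 present regions are separate (no shared area or edge), so areas and boundary lengths simply add and each stays a separate island — boundary = 103.99 mm; the sphere at (5.5, 2): section is a regular 16-gon, circumradius = √(r²−h²) = √(11.5²−6.2²) = 9.686 (perimeter = 2·16·9.686·sin(180°/16) = 60.47 mm); Taking the union: the regions partially overlap (shared area 61.77 mm²), so the edge portions inside another operand are dropped and the merged outline is re-measured after clipping — boundary = 136.13 mm. So its perimeter = 136.13 mm. Layer 49 is larger (136.13 vs 34.33 mm).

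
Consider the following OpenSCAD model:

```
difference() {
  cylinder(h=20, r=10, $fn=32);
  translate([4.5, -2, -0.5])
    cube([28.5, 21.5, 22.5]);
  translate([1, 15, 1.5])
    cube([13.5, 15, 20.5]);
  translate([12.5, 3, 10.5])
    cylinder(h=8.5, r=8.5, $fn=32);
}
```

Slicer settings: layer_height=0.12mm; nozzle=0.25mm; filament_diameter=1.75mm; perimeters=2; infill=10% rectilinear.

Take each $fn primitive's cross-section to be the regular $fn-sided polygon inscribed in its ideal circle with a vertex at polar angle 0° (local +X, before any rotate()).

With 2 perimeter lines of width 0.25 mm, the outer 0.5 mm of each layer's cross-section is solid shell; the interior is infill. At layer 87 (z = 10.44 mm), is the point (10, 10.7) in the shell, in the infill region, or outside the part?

At z = 10.44 mm: the r=10 cylinder gives a regular 32-gon of circumradius 10 (constant along its height); the 28.5×21.5 cube at (4.5, -2) contributes its full rectangle; the cube at (1, 15) (footprint 13.5×15) is included at this height; the cylinder at (12.5, 3) does not reach this height (z outside [10.5, 19]); Taking the first minus the rest: starting from the r=10 cylinder, the 28.5×21.5 cube at (4.5, -2) partially overlaps it — only the 45.55 mm² overlap (of its 612.75 mm²) is removed, clipping the outline; the 13.5×15 cube at (1, 15) misses the remaining region (no effect) — 1 connected region. Overall, the cross-section is a single solid region. The nearest boundary edge runs (3.83, 9.24)→(4.50, 8.88); distance from the point to it = 5.79 mm. The point is not inside any of the regions above, so it lies outside the cross-section (5.79 mm from the nearest boundary).

outside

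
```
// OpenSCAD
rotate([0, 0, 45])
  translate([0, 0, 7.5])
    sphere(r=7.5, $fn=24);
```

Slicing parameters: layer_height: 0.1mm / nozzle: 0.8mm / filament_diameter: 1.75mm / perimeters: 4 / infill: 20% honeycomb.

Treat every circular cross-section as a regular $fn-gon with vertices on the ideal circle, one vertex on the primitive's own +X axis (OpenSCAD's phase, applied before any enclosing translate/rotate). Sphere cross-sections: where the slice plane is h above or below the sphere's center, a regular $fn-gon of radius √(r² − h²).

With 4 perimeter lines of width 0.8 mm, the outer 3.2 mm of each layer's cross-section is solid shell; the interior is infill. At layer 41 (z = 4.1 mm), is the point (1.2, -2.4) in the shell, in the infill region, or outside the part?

At z = 4.1 mm: the sphere: section is a regular 24-gon, circumradius = √(r²−h²) = √(7.5²−3.4²) = 6.685; (rotated 45° about Z; rotation is an isometry so areas/perimeters/island counts are preserved). Overall, the cross-section is a single solid region. Undo the 45° rotation: the query point maps to (-0.849, -2.546) in the un-rotated model frame. The nearest boundary edge runs (-3.34, -5.79)→(-1.73, -6.46); distance from the point to it = 3.95 mm. The point is inside the cross-section and 3.95 mm from the nearest boundary — more than the 3.2 mm shell width (4 × 0.8), so it's in the infill interior.

infill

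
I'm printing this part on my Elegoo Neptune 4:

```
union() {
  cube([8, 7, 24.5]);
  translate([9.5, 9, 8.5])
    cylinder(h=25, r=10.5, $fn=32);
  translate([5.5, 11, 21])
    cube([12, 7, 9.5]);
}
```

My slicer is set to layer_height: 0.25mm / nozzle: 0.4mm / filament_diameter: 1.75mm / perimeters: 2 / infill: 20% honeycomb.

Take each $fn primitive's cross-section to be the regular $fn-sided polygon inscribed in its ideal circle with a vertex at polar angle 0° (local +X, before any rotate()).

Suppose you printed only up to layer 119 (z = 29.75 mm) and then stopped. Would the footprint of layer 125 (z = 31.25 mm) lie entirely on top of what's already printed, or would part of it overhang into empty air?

entirely on top

Compare the two slices. At z = 29.75: the cube does not reach this height (z outside [0, 24.5]); the r=10.5 cylinder at (9.5, 9) gives a regular 32-gon of circumradius 10.5 (constant along its height) (area = (32/2)·10.500²·sin(360°/32) = 344.14 mm²); the cube at (5.5, 11) is present — its section is the full 12×7 rectangle (area 84.00 mm²); Combining (union): the regions partially overlap — summed areas 428.14 mm² minus the doubly-counted overlap 81.36 mm² gives 346.78 mm² — area = 346.78 mm². At z = 31.25: the cube is not intersected at this z (z outside [0, 24.5]); the cylinder at (9.5, 9): section is a regular 32-gon, circumradius r=10.5 (area = (32/2)·10.500²·sin(360°/32) = 344.14 mm²); the cube at (5.5, 11) is absent (z outside [21, 30.5]); Taking the union: only the r=10.5 cylinder at (9.5, 9) is present, so the union is just that shape — area = 344.14 mm². Checking containment: the cross-section at z = 31.25 is a subset of the cross-section at z = 29.75.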